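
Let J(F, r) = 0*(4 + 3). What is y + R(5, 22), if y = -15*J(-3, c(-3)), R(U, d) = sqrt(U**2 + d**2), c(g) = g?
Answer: sqrt(509) ≈ 22.561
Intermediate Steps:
J(F, r) = 0 (J(F, r) = 0*7 = 0)
y = 0 (y = -15*0 = 0)
y + R(5, 22) = 0 + sqrt(5**2 + 22**2) = 0 + sqrt(25 + 484) = 0 + sqrt(509) = sqrt(509)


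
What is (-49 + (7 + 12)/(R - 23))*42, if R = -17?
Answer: -41559/20 ≈ -2077.9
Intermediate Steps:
(-49 + (7 + 12)/(R - 23))*42 = (-49 + (7 + 12)/(-17 - 23))*42 = (-49 + 19/(-40))*42 = (-49 + 19*(-1/40))*42 = (-49 - 19/40)*42 = -1979/40*42 = -41559/20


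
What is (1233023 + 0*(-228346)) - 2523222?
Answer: -1290199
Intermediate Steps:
(1233023 + 0*(-228346)) - 2523222 = (1233023 + 0) - 2523222 = 1233023 - 2523222 = -1290199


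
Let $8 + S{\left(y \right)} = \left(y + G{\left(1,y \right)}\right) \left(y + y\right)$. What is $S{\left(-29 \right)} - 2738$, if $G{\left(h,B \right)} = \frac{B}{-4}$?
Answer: $- \frac{2969}{2} \approx -1484.5$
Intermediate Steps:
$G{\left(h,B \right)} = - \frac{B}{4}$ ($G{\left(h,B \right)} = B \left(- \frac{1}{4}\right) = - \frac{B}{4}$)
$S{\left(y \right)} = -8 + \frac{3 y^{2}}{2}$ ($S{\left(y \right)} = -8 + \left(y - \frac{y}{4}\right) \left(y + y\right) = -8 + \frac{3 y}{4} \cdot 2 y = -8 + \frac{3 y^{2}}{2}$)
$S{\left(-29 \right)} - 2738 = \left(-8 + \frac{3 \left(-29\right)^{2}}{2}\right) - 2738 = \left(-8 + \frac{3}{2} \cdot 841\right) - 2738 = \left(-8 + \frac{2523}{2}\right) - 2738 = \frac{2507}{2} - 2738 = - \frac{2969}{2}$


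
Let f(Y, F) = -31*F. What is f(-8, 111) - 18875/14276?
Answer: -49142591/14276 ≈ -3442.3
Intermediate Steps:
f(-8, 111) - 18875/14276 = -31*111 - 18875/14276 = -3441 - 18875*1/14276 = -3441 - 18875/14276 = -49142591/14276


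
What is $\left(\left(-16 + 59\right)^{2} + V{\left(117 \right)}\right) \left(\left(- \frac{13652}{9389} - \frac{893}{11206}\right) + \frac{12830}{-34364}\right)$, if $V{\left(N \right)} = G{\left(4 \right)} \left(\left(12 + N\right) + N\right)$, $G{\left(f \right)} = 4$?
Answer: $- \frac{2441747875624916}{451943017097} \approx -5402.8$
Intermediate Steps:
$V{\left(N \right)} = 48 + 8 N$ ($V{\left(N \right)} = 4 \left(\left(12 + N\right) + N\right) = 4 \left(12 + 2 N\right) = 48 + 8 N$)
$\left(\left(-16 + 59\right)^{2} + V{\left(117 \right)}\right) \left(\left(- \frac{13652}{9389} - \frac{893}{11206}\right) + \frac{12830}{-34364}\right) = \left(\left(-16 + 59\right)^{2} + \left(48 + 8 \cdot 117\right)\right) \left(\left(- \frac{13652}{9389} - \frac{893}{11206}\right) + \frac{12830}{-34364}\right) = \left(43^{2} + \left(48 + 936\right)\right) \left(\left(\left(-13652\right) \frac{1}{9389} - \frac{893}{11206}\right) + 12830 \left(- \frac{1}{34364}\right)\right) = \left(1849 + 984\right) \left(\left(- \frac{13652}{9389} - \frac{893}{11206}\right) - \frac{6415}{17182}\right) = 2833 \left(- \frac{161368689}{105213134} - \frac{6415}{17182}\right) = 2833 \left(- \frac{861894767252}{451943017097}\right) = - \frac{2441747875624916}{451943017097}$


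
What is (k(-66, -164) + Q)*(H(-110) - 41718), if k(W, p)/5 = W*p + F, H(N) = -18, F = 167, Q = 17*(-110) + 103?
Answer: -2219854368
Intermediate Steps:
Q = -1767 (Q = -1870 + 103 = -1767)
k(W, p) = 835 + 5*W*p (k(W, p) = 5*(W*p + 167) = 5*(167 + W*p) = 835 + 5*W*p)
(k(-66, -164) + Q)*(H(-110) - 41718) = ((835 + 5*(-66)*(-164)) - 1767)*(-18 - 41718) = ((835 + 54120) - 1767)*(-41736) = (54955 - 1767)*(-41736) = 53188*(-41736) = -2219854368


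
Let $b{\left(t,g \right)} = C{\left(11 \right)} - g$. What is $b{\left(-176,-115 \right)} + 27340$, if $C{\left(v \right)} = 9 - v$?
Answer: $27453$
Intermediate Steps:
$b{\left(t,g \right)} = -2 - g$ ($b{\left(t,g \right)} = \left(9 - 11\right) - g = -2 - g$)
$b{\left(-176,-115 \right)} + 27340 = \left(-2 - -115\right) + 27340 = \left(-2 + 115\right) + 27340 = 113 + 27340 = 27453$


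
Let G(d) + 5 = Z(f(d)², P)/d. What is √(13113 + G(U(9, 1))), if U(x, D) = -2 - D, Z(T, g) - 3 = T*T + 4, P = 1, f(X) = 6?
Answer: √114063/3 ≈ 112.58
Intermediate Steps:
Z(T, g) = 7 + T² (Z(T, g) = 3 + (T*T + 4) = 3 + (T² + 4) = 3 + (4 + T²) = 7 + T²)
G(d) = -5 + 1303/d (G(d) = -5 + (7 + (6²)²)/d = -5 + (7 + 36²)/d = -5 + (7 + 1296)/d = -5 + 1303/d)
√(13113 + G(U(9, 1))) = √(13113 + (-5 + 1303/(-2 - 1*1))) = √(13113 + (-5 + 1303/(-2 - 1))) = √(13113 + (-5 + 1303/(-3))) = √(13113 + (-5 + 1303*(-⅓))) = √(13113 + (-5 - 1303/3)) = √(13113 - 1318/3) = √(38021/3) = √114063/3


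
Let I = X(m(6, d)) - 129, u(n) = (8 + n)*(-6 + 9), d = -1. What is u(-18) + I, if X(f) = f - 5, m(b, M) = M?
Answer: -165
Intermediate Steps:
u(n) = 24 + 3*n (u(n) = (8 + n)*3 = 24 + 3*n)
X(f) = -5 + f
I = -135 (I = (-5 - 1) - 129 = -6 - 129 = -135)
u(-18) + I = (24 + 3*(-18)) - 135 = (24 - 54) - 135 = -30 - 135 = -165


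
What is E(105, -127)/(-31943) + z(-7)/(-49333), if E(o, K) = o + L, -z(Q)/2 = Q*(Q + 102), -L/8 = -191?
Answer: -123044979/1575844019 ≈ -0.078082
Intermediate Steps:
L = 1528 (L = -8*(-191) = 1528)
z(Q) = -2*Q*(102 + Q) (z(Q) = -2*Q*(Q + 102) = -2*Q*(102 + Q))
E(o, K) = 1528 + o (E(o, K) = o + 1528 = 1528 + o)
E(105, -127)/(-31943) + z(-7)/(-49333) = (1528 + 105)/(-31943) - 2*(-7)*(102 - 7)/(-49333) = 1633*(-1/31943) - 2*(-7)*95*(-1/49333) = -1633/31943 + 1330*(-1/49333) = -1633/31943 - 1330/49333 = -123044979/1575844019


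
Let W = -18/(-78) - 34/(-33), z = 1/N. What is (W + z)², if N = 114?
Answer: 428531401/265755204 ≈ 1.6125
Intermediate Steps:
z = 1/114 ≈ 0.0087719
W = 541/429 (W = -18*(-1/78) - 34*(-1/33) = 3/13 + 34/33 = 541/429 ≈ 1.2611)
(W + z)² = (541/429 + 1/114)² = (20701/16302)² = 428531401/265755204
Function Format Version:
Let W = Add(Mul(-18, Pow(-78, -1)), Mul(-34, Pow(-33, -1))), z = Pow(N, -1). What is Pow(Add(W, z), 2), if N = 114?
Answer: Rational(428531401, 265755204) ≈ 1.6125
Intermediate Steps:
z = Rational(1, 114) (z = Pow(114, -1) = Rational(1, 114) ≈ 0.0087719)
W = Rational(541, 429) (W = Add(Mul(-18, Rational(-1, 78)), Mul(-34, Rational(-1, 33))) = Add(Rational(3, 13), Rational(34, 33)) = Rational(541, 429) ≈ 1.2611)
Pow(Add(W, z), 2) = Pow(Add(Rational(541, 429), Rational(1, 114)), 2) = Pow(Rational(20701, 16302), 2) = Rational(428531401, 265755204)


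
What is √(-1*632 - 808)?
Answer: 12*I*√10 ≈ 37.947*I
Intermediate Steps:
√(-1*632 - 808) = √(-632 - 808) = √(-1440) = 12*I*√10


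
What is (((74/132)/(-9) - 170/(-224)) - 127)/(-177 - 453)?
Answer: 840271/4191264 ≈ 0.20048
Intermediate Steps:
(((74/132)/(-9) - 170/(-224)) - 127)/(-177 - 453) = (((74*(1/132))*(-1/9) - 170*(-1/224)) - 127)/(-630) = (((37/66)*(-1/9) + 85/112) - 127)*(-1/630) = ((-37/594 + 85/112) - 127)*(-1/630) = (23173/33264 - 127)*(-1/630) = -4201355/33264*(-1/630) = 840271/4191264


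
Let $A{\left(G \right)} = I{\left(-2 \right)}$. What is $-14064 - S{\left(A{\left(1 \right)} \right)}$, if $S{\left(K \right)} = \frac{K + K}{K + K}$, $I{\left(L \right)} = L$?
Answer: $-14065$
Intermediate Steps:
$A{\left(G \right)} = -2$
$S{\left(K \right)} = 1$ ($S{\left(K \right)} = \frac{2 K}{2 K} = 2 K \frac{1}{2 K} = 1$)
$-14064 - S{\left(A{\left(1 \right)} \right)} = -14064 - 1 = -14065$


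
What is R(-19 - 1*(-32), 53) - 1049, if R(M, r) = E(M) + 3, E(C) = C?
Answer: -1033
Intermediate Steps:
R(M, r) = 3 + M (R(M, r) = M + 3 = 3 + M)
R(-19 - 1*(-32), 53) - 1049 = (3 + (-19 - 1*(-32))) - 1049 = (3 + (-19 + 32)) - 1049 = (3 + 13) - 1049 = 16 - 1049 = -1033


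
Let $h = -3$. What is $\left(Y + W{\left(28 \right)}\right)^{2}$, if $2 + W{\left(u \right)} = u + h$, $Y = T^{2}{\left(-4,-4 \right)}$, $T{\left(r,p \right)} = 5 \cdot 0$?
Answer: $529$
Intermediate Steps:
$T{\left(r,p \right)} = 0$
$Y = 0$ ($Y = 0^{2} = 0$)
$W{\left(u \right)} = -5 + u$ ($W{\left(u \right)} = -2 + \left(u - 3\right) = -2 + \left(-3 + u\right) = -5 + u$)
$\left(Y + W{\left(28 \right)}\right)^{2} = \left(0 + \left(-5 + 28\right)\right)^{2} = \left(0 + 23\right)^{2} = 23^{2} = 529$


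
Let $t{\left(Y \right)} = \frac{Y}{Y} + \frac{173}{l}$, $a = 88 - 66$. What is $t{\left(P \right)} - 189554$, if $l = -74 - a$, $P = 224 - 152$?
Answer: $- \frac{18197261}{96} \approx -1.8955 \cdot 10^{5}$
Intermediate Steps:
$a = 22$
$P = 72$
$l = -96$ ($l = -74 - 22 = -96$)
$t{\left(Y \right)} = - \frac{77}{96}$ ($t{\left(Y \right)} = \frac{Y}{Y} + \frac{173}{-96} = 1 + 173 \left(- \frac{1}{96}\right) = 1 - \frac{173}{96} = - \frac{77}{96}$)
$t{\left(P \right)} - 189554 = - \frac{77}{96} - 189554 = - \frac{18197261}{96}$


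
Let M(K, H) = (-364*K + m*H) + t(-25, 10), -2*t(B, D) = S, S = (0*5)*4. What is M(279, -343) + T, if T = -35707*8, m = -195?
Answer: -320327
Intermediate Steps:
S = 0 (S = 0*4 = 0)
t(B, D) = 0 (t(B, D) = -1/2*0 = 0)
T = -285656
M(K, H) = -364*K - 195*H (M(K, H) = (-364*K - 195*H) + 0 = -364*K - 195*H)
M(279, -343) + T = (-364*279 - 195*(-343)) - 285656 = (-101556 + 66885) - 285656 = -34671 - 285656 = -320327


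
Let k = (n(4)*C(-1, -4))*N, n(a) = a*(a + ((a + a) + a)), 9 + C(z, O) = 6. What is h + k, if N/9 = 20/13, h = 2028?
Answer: -8196/13 ≈ -630.46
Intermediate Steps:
C(z, O) = -3 (C(z, O) = -9 + 6 = -3)
n(a) = 4*a² (n(a) = a*(a + (2*a + a)) = a*(a + 3*a) = a*(4*a) = 4*a²)
N = 180/13 (N = 9*(20/13) = 180/13 ≈ 13.846)
k = -34560/13 (k = ((4*4²)*(-3))*(180/13) = ((4*16)*(-3))*(180/13) = (64*(-3))*(180/13) = -192*180/13 = -34560/13 ≈ -2658.5)
h + k = 2028 - 34560/13 = -8196/13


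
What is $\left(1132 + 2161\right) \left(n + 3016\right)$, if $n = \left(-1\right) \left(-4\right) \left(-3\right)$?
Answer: $9892172$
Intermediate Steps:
$n = -12$ ($n = 4 \left(-3\right) = -12$)
$\left(1132 + 2161\right) \left(n + 3016\right) = \left(1132 + 2161\right) \left(-12 + 3016\right) = 3293 \cdot 3004 = 9892172$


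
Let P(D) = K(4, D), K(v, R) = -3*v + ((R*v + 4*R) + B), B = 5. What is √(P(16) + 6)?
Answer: √127 ≈ 11.269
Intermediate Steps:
K(v, R) = 5 - 3*v + 4*R + R*v (K(v, R) = -3*v + ((R*v + 4*R) + 5) = -3*v + ((4*R + R*v) + 5) = -3*v + (5 + 4*R + R*v) = 5 - 3*v + 4*R + R*v)
P(D) = -7 + 8*D (P(D) = 5 - 3*4 + 4*D + D*4 = 5 - 12 + 4*D + 4*D = -7 + 8*D)
√(P(16) + 6) = √((-7 + 8*16) + 6) = √((-7 + 128) + 6) = √(121 + 6) = √127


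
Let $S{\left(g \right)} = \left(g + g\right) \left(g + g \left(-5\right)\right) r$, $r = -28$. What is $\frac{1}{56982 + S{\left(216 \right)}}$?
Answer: $\frac{1}{10507926} \approx 9.5166 \cdot 10^{-8}$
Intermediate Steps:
$S{\left(g \right)} = 224 g^{2}$ ($S{\left(g \right)} = \left(g + g\right) \left(g + g \left(-5\right)\right) \left(-28\right) = 2 g \left(g - 5 g\right) \left(-28\right) = 2 g \left(- 4 g\right) \left(-28\right) = - 8 g^{2} \left(-28\right) = 224 g^{2}$)
$\frac{1}{56982 + S{\left(216 \right)}} = \frac{1}{56982 + 224 \cdot 216^{2}} = \frac{1}{56982 + 224 \cdot 46656} = \frac{1}{56982 + 10450944} = \frac{1}{10507926}$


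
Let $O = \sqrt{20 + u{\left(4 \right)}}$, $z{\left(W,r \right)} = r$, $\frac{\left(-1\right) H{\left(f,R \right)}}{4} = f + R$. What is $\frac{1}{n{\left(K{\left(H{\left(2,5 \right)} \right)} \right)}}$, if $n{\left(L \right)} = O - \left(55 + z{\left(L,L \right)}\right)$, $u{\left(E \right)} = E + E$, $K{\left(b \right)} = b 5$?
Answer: $\frac{85}{7197} - \frac{2 \sqrt{7}}{7197} \approx 0.011075$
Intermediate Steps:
$H{\left(f,R \right)} = - 4 R - 4 f$ ($H{\left(f,R \right)} = - 4 \left(f + R\right) = - 4 \left(R + f\right) = - 4 R - 4 f$)
$K{\left(b \right)} = 5 b$
$u{\left(E \right)} = 2 E$
$O = 2 \sqrt{7}$ ($O = \sqrt{20 + 2 \cdot 4} = \sqrt{20 + 8} = \sqrt{28} = 2 \sqrt{7} \approx 5.2915$)
$n{\left(L \right)} = -55 - L + 2 \sqrt{7}$ ($n{\left(L \right)} = 2 \sqrt{7} - \left(55 + L\right) = -55 - L + 2 \sqrt{7}$)
$\frac{1}{n{\left(K{\left(H{\left(2,5 \right)} \right)} \right)}} = \frac{1}{-55 - 5 \left(\left(-4\right) 5 - 8\right) + 2 \sqrt{7}} = \frac{1}{-55 - 5 \left(-20 - 8\right) + 2 \sqrt{7}} = \frac{1}{-55 - 5 \left(-28\right) + 2 \sqrt{7}} = \frac{1}{-55 - -140 + 2 \sqrt{7}} = \frac{1}{-55 + 140 + 2 \sqrt{7}} = \frac{1}{85 + 2 \sqrt{7}}$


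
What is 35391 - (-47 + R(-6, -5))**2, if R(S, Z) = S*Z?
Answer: 35102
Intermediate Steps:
35391 - (-47 + R(-6, -5))**2 = 35391 - (-47 - 6*(-5))**2 = 35391 - (-47 + 30)**2 = 35391 - 1*(-17)**2 = 35391 - 1*289 = 35391 - 289 = 35102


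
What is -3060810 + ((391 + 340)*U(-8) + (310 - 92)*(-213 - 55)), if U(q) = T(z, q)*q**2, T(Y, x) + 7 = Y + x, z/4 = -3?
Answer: -4382402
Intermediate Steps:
z = -12 (z = 4*(-3) = -12)
T(Y, x) = -7 + Y + x (T(Y, x) = -7 + (Y + x) = -7 + Y + x)
U(q) = q**2*(-19 + q) (U(q) = (-7 - 12 + q)*q**2 = (-19 + q)*q**2 = q**2*(-19 + q))
-3060810 + ((391 + 340)*U(-8) + (310 - 92)*(-213 - 55)) = -3060810 + ((391 + 340)*((-8)**2*(-19 - 8)) + (310 - 92)*(-213 - 55)) = -3060810 + (731*(64*(-27)) + 218*(-268)) = -3060810 + (731*(-1728) - 58424) = -3060810 + (-1263168 - 58424) = -3060810 - 1321592 = -4382402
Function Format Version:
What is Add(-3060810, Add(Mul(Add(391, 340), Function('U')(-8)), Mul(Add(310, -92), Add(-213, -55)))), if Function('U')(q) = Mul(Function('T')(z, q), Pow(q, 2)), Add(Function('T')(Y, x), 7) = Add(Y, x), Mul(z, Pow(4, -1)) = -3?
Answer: -4382402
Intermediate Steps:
z = -12 (z = Mul(4, -3) = -12)
Function('T')(Y, x) = Add(-7, Y, x) (Function('T')(Y, x) = Add(-7, Add(Y, x)) = Add(-7, Y, x))
Function('U')(q) = Mul(Pow(q, 2), Add(-19, q)) (Function('U')(q) = Mul(Add(-7, -12, q), Pow(q, 2)) = Mul(Add(-19, q), Pow(q, 2)) = Mul(Pow(q, 2), Add(-19, q)))
Add(-3060810, Add(Mul(Add(391, 340), Function('U')(-8)), Mul(Add(310, -92), Add(-213, -55)))) = Add(-3060810, Add(Mul(Add(391, 340), Mul(Pow(-8, 2), Add(-19, -8))), Mul(Add(310, -92), Add(-213, -55)))) = Add(-3060810, Add(Mul(731, Mul(64, -27)), Mul(218, -268))) = Add(-3060810, Add(Mul(731, -1728), -58424)) = Add(-3060810, Add(-1263168, -58424)) = Add(-3060810, -1321592) = -4382402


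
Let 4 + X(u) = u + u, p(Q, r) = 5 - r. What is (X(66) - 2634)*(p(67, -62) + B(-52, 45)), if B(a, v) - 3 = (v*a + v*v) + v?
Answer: 501200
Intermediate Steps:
B(a, v) = 3 + v + v**2 + a*v (B(a, v) = 3 + ((v*a + v*v) + v) = 3 + ((a*v + v**2) + v) = 3 + ((v**2 + a*v) + v) = 3 + (v + v**2 + a*v) = 3 + v + v**2 + a*v)
X(u) = -4 + 2*u (X(u) = -4 + (u + u) = -4 + 2*u)
(X(66) - 2634)*(p(67, -62) + B(-52, 45)) = ((-4 + 2*66) - 2634)*((5 - 1*(-62)) + (3 + 45 + 45**2 - 52*45)) = ((-4 + 132) - 2634)*((5 + 62) + (3 + 45 + 2025 - 2340)) = (128 - 2634)*(67 - 267) = -2506*(-200) = 501200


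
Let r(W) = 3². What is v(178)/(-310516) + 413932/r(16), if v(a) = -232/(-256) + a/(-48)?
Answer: 4113040285991/89428608 ≈ 45992.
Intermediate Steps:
r(W) = 9
v(a) = 29/32 - a/48 (v(a) = -232*(-1/256) + a*(-1/48) = 29/32 - a/48)
v(178)/(-310516) + 413932/r(16) = (29/32 - 1/48*178)/(-310516) + 413932/9 = (29/32 - 89/24)*(-1/310516) + 413932*(⅑) = -269/96*(-1/310516) + 413932/9 = 269/29809536 + 413932/9 = 4113040285991/89428608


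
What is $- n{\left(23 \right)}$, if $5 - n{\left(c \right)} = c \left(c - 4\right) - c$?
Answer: $409$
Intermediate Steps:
$n{\left(c \right)} = 5 + c - c \left(-4 + c\right)$ ($n{\left(c \right)} = 5 - \left(c \left(c - 4\right) - c\right) = 5 - \left(c \left(-4 + c\right) - c\right) = 5 - \left(- c + c \left(-4 + c\right)\right) = 5 + c - c \left(-4 + c\right)$)
$- n{\left(23 \right)} = - (5 - 23^{2} + 5 \cdot 23) = - (5 - 529 + 115) = \left(-1\right) \left(-409\right) = 409$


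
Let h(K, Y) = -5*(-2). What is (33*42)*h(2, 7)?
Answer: 13860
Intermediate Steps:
h(K, Y) = 10
(33*42)*h(2, 7) = (33*42)*10 = 1386*10 = 13860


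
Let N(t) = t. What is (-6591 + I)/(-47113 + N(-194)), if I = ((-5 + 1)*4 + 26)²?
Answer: 6491/47307 ≈ 0.13721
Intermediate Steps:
I = 100 (I = (-4*4 + 26)² = (-16 + 26)² = 10² = 100)
(-6591 + I)/(-47113 + N(-194)) = (-6591 + 100)/(-47113 - 194) = -6491/(-47307) = -6491*(-1/47307) = 6491/47307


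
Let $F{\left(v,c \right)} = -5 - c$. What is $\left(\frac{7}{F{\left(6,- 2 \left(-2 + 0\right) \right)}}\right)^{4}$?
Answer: $\frac{2401}{6561} \approx 0.36595$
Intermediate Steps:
$\left(\frac{7}{F{\left(6,- 2 \left(-2 + 0\right) \right)}}\right)^{4} = \left(\frac{7}{-5 - - 2 \left(-2 + 0\right)}\right)^{4} = \left(\frac{7}{-5 - \left(-2\right) \left(-2\right)}\right)^{4} = \left(\frac{7}{-5 - 4}\right)^{4} = \left(\frac{7}{-9}\right)^{4} = \left(7 \left(- \frac{1}{9}\right)\right)^{4} = \left(- \frac{7}{9}\right)^{4} = \frac{2401}{6561}$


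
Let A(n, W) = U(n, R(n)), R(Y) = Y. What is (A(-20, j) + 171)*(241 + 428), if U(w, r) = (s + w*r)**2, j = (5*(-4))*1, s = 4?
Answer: 109305903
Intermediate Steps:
j = -20 (j = -20*1 = -20)
U(w, r) = (4 + r*w)**2 (U(w, r) = (4 + w*r)**2 = (4 + r*w)**2)
A(n, W) = (4 + n**2)**2 (A(n, W) = (4 + n*n)**2 = (4 + n**2)**2)
(A(-20, j) + 171)*(241 + 428) = ((4 + (-20)**2)**2 + 171)*(241 + 428) = ((4 + 400)**2 + 171)*669 = (404**2 + 171)*669 = (163216 + 171)*669 = 163387*669 = 109305903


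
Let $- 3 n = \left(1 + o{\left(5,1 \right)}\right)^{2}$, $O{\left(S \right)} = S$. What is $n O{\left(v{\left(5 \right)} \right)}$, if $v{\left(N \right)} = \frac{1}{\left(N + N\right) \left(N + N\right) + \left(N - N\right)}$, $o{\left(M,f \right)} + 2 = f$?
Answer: $0$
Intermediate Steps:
$o{\left(M,f \right)} = -2 + f$
$v{\left(N \right)} = \frac{1}{4 N^{2}}$ ($v{\left(N \right)} = \frac{1}{2 N 2 N + 0} = \frac{1}{4 N^{2} + 0} = \frac{1}{4 N^{2}}$)
$n = 0$ ($n = - \frac{\left(1 + \left(-2 + 1\right)\right)^{2}}{3} = - \frac{\left(1 - 1\right)^{2}}{3} = - \frac{0^{2}}{3} = \left(- \frac{1}{3}\right) 0 = 0$)
$n O{\left(v{\left(5 \right)} \right)} = 0 \frac{1}{4 \cdot 25} = 0 \cdot \frac{1}{4} \cdot \frac{1}{25} = 0 \cdot \frac{1}{100} = 0$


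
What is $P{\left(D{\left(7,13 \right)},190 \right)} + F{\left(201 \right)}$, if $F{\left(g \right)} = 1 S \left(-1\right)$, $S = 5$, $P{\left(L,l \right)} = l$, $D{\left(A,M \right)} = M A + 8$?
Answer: $185$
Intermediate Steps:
$D{\left(A,M \right)} = 8 + A M$ ($D{\left(A,M \right)} = A M + 8 = 8 + A M$)
$F{\left(g \right)} = -5$ ($F{\left(g \right)} = 1 \cdot 5 \left(-1\right) = 5 \left(-1\right) = -5$)
$P{\left(D{\left(7,13 \right)},190 \right)} + F{\left(201 \right)} = 190 - 5 = 185$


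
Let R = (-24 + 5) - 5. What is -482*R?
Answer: 11568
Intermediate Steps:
R = -24 (R = -19 - 5 = -24)
-482*R = -482*(-24) = 11568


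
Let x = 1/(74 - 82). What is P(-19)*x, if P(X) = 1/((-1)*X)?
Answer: -1/152 ≈ -0.0065789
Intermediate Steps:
P(X) = -1/X
x = -1/8 (x = 1/(-8) = -1/8 ≈ -0.12500)
P(-19)*x = -1/(-19)*(-1/8) = -1*(-1/19)*(-1/8) = (1/19)*(-1/8) = -1/152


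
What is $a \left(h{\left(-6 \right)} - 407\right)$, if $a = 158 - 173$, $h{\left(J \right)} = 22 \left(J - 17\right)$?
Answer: $13695$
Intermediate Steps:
$h{\left(J \right)} = -374 + 22 J$ ($h{\left(J \right)} = 22 \left(-17 + J\right) = -374 + 22 J$)
$a = -15$ ($a = 158 - 173 = -15$)
$a \left(h{\left(-6 \right)} - 407\right) = - 15 \left(\left(-374 + 22 \left(-6\right)\right) - 407\right) = - 15 \left(\left(-374 - 132\right) - 407\right) = - 15 \left(-506 - 407\right) = \left(-15\right) \left(-913\right) = 13695$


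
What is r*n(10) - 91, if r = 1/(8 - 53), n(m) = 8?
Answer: -4103/45 ≈ -91.178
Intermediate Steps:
r = -1/45 (r = 1/(-45) = -1/45 ≈ -0.022222)
r*n(10) - 91 = -1/45*8 - 91 = -8/45 - 91 = -4103/45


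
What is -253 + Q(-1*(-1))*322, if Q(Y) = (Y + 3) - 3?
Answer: 69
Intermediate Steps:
Q(Y) = Y (Q(Y) = (3 + Y) - 3 = Y)
-253 + Q(-1*(-1))*322 = -253 - 1*(-1)*322 = -253 + 1*322 = -253 + 322 = 69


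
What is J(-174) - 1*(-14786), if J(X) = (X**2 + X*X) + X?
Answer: 75164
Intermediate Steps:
J(X) = X + 2*X**2 (J(X) = (X**2 + X**2) + X = 2*X**2 + X = X + 2*X**2)
J(-174) - 1*(-14786) = -174*(1 + 2*(-174)) - 1*(-14786) = -174*(1 - 348) + 14786 = -174*(-347) + 14786 = 60378 + 14786 = 75164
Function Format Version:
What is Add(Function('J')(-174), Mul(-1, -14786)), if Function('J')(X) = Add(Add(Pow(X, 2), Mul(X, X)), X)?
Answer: 75164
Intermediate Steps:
Function('J')(X) = Add(X, Mul(2, Pow(X, 2))) (Function('J')(X) = Add(Add(Pow(X, 2), Pow(X, 2)), X) = Add(Mul(2, Pow(X, 2)), X) = Add(X, Mul(2, Pow(X, 2))))
Add(Function('J')(-174), Mul(-1, -14786)) = Add(Mul(-174, Add(1, Mul(2, -174))), Mul(-1, -14786)) = Add(Mul(-174, Add(1, -348)), 14786) = Add(Mul(-174, -347), 14786) = Add(60378, 14786) = 75164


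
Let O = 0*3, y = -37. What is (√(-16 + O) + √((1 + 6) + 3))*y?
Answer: -148*I - 37*√10 ≈ -117.0 - 148.0*I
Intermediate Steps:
O = 0
(√(-16 + O) + √((1 + 6) + 3))*y = (√(-16 + 0) + √((1 + 6) + 3))*(-37) = (√(-16) + √(7 + 3))*(-37) = (4*I + √10)*(-37) = (√10 + 4*I)*(-37) = -148*I - 37*√10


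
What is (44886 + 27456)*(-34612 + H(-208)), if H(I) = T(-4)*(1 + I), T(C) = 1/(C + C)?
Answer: -10008117819/4 ≈ -2.5020e+9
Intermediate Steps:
T(C) = 1/(2*C)
H(I) = -⅛ - I/8 (H(I) = ((½)/(-4))*(1 + I) = ((½)*(-¼))*(1 + I) = -(1 + I)/8 = -⅛ - I/8)
(44886 + 27456)*(-34612 + H(-208)) = (44886 + 27456)*(-34612 + (-⅛ - ⅛*(-208))) = 72342*(-34612 + (-⅛ + 26)) = 72342*(-34612 + 207/8) = 72342*(-276689/8) = -10008117819/4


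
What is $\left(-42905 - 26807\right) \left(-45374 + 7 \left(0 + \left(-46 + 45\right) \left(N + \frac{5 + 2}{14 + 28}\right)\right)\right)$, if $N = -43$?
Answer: $\frac{9426630920}{3} \approx 3.1422 \cdot 10^{9}$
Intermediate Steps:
$\left(-42905 - 26807\right) \left(-45374 + 7 \left(0 + \left(-46 + 45\right) \left(N + \frac{5 + 2}{14 + 28}\right)\right)\right) = \left(-42905 - 26807\right) \left(-45374 + 7 \left(0 + \left(-46 + 45\right) \left(-43 + \frac{5 + 2}{14 + 28}\right)\right)\right) = - 69712 \left(-45374 + 7 \left(0 - \left(-43 + \frac{7}{42}\right)\right)\right) = - 69712 \left(-45374 + 7 \left(0 - \left(-43 + 7 \cdot \frac{1}{42}\right)\right)\right) = - 69712 \left(-45374 + 7 \left(0 - \left(-43 + \frac{1}{6}\right)\right)\right) = - 69712 \left(-45374 + 7 \left(0 - - \frac{257}{6}\right)\right) = - 69712 \left(-45374 + 7 \left(0 + \frac{257}{6}\right)\right) = - 69712 \left(-45374 + 7 \cdot \frac{257}{6}\right) = - 69712 \left(-45374 + \frac{1799}{6}\right) = \left(-69712\right) \left(- \frac{270445}{6}\right) = \frac{9426630920}{3}$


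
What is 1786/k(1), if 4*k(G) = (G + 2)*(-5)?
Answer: -7144/15 ≈ -476.27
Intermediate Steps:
k(G) = -5/2 - 5*G/4 (k(G) = ((G + 2)*(-5))/4 = ((2 + G)*(-5))/4 = (-10 - 5*G)/4 = -5/2 - 5*G/4)
1786/k(1) = 1786/(-5/2 - 5/4*1) = 1786/(-5/2 - 5/4) = 1786/(-15/4) = 1786*(-4/15) = -7144/15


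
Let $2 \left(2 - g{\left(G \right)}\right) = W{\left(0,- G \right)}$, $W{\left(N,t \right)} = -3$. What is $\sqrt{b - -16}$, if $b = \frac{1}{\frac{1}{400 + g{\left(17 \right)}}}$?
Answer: $\frac{\sqrt{1678}}{2} \approx 20.482$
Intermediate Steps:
$g{\left(G \right)} = \frac{7}{2}$ ($g{\left(G \right)} = 2 - - \frac{3}{2} = 2 + \frac{3}{2} = \frac{7}{2}$)
$b = \frac{807}{2}$ ($b = \frac{1}{\frac{1}{400 + \frac{7}{2}}} = \frac{1}{\frac{1}{\frac{807}{2}}} = \frac{1}{\frac{2}{807}} = \frac{807}{2} \approx 403.5$)
$\sqrt{b - -16} = \sqrt{\frac{807}{2} - -16} = \sqrt{\frac{807}{2} + \left(22 - 6\right)} = \sqrt{\frac{807}{2} + 16} = \sqrt{\frac{839}{2}} = \frac{\sqrt{1678}}{2}$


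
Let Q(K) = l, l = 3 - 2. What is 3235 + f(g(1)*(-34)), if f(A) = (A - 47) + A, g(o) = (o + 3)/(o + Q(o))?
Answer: 3052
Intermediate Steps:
l = 1
Q(K) = 1
g(o) = (3 + o)/(1 + o) (g(o) = (o + 3)/(o + 1) = (3 + o)/(1 + o))
f(A) = -47 + 2*A (f(A) = (-47 + A) + A = -47 + 2*A)
3235 + f(g(1)*(-34)) = 3235 + (-47 + 2*(((3 + 1)/(1 + 1))*(-34))) = 3235 + (-47 + 2*((4/2)*(-34))) = 3235 + (-47 + 2*(((½)*4)*(-34))) = 3235 + (-47 + 2*(2*(-34))) = 3235 + (-47 + 2*(-68)) = 3235 + (-47 - 136) = 3235 - 183 = 3052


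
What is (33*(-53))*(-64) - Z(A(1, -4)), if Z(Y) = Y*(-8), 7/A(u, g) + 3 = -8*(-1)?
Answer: 559736/5 ≈ 1.1195e+5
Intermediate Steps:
A(u, g) = 7/5 (A(u, g) = 7/(-3 - 8*(-1)) = 7/(-3 + 8) = 7/5)
Z(Y) = -8*Y
(33*(-53))*(-64) - Z(A(1, -4)) = (33*(-53))*(-64) - (-8)*7/5 = -1749*(-64) - 1*(-56/5) = 111936 + 56/5 = 559736/5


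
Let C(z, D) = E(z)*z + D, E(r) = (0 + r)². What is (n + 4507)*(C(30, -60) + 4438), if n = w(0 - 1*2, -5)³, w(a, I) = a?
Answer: 141169622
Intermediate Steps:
E(r) = r²
C(z, D) = D + z³ (C(z, D) = z²*z + D = z³ + D = D + z³)
n = -8 (n = (0 - 1*2)³ = (0 - 2)³ = (-2)³ = -8)
(n + 4507)*(C(30, -60) + 4438) = (-8 + 4507)*((-60 + 30³) + 4438) = 4499*((-60 + 27000) + 4438) = 4499*(26940 + 4438) = 4499*31378 = 141169622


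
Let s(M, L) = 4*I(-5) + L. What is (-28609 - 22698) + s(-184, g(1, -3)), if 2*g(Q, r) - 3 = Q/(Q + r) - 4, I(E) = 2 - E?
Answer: -205119/4 ≈ -51280.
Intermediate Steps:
g(Q, r) = -1/2 + Q/(2*(Q + r)) (g(Q, r) = 3/2 + (Q/(Q + r) - 4)/2 = 3/2 + (-4 + Q/(Q + r))/2 = 3/2 + (-2 + Q/(2*(Q + r))) = -1/2 + Q/(2*(Q + r)))
s(M, L) = 28 + L (s(M, L) = 4*(2 - 1*(-5)) + L = 4*(2 + 5) + L = 4*7 + L = 28 + L)
(-28609 - 22698) + s(-184, g(1, -3)) = (-28609 - 22698) + (28 - 1*(-3)/(2*1 + 2*(-3))) = -51307 + (28 - 1*(-3)/(2 - 6)) = -51307 + (28 - 1*(-3)/(-4)) = -51307 + (28 - 1*(-3)*(-1/4)) = -51307 + (28 - 3/4) = -51307 + 109/4 = -205119/4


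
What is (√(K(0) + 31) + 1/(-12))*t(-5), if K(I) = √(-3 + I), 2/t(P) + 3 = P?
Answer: 1/48 - √(31 + I*√3)/4 ≈ -1.3717 - 0.038871*I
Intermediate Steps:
t(P) = 2/(-3 + P)
(√(K(0) + 31) + 1/(-12))*t(-5) = (√(√(-3 + 0) + 31) + 1/(-12))*(2/(-3 - 5)) = (√(√(-3) + 31) - 1/12)*(2/(-8)) = (√(I*√3 + 31) - 1/12)*(2*(-⅛)) = (√(31 + I*√3) - 1/12)*(-¼) = (-1/12 + √(31 + I*√3))*(-¼) = 1/48 - √(31 + I*√3)/4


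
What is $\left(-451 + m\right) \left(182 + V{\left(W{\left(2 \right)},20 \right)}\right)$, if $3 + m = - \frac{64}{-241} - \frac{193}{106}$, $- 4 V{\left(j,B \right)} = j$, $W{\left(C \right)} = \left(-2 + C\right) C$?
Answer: $- \frac{1059022783}{12773} \approx -82911.0$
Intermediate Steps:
$W{\left(C \right)} = C \left(-2 + C\right)$
$V{\left(j,B \right)} = - \frac{j}{4}$
$m = - \frac{116367}{25546}$ ($m = -3 - \left(- \frac{64}{241} + \frac{193}{106}\right) = -3 - \frac{39729}{25546} = - \frac{116367}{25546} \approx -4.5552$)
$\left(-451 + m\right) \left(182 + V{\left(W{\left(2 \right)},20 \right)}\right) = \left(-451 - \frac{116367}{25546}\right) \left(182 - \frac{2 \left(-2 + 2\right)}{4}\right) = - \frac{11637613 \left(182 - \frac{2 \cdot 0}{4}\right)}{25546} = - \frac{11637613 \left(182 - 0\right)}{25546} = - \frac{11637613 \left(182 + 0\right)}{25546} = \left(- \frac{11637613}{25546}\right) 182 = - \frac{1059022783}{12773}$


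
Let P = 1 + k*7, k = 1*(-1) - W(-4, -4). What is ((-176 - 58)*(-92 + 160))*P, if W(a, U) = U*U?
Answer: 1877616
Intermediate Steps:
W(a, U) = U**2
k = -17 (k = 1*(-1) - 1*(-4)**2 = -1 - 1*16 = -1 - 16 = -17)
P = -118 (P = 1 - 17*7 = 1 - 119 = -118)
((-176 - 58)*(-92 + 160))*P = ((-176 - 58)*(-92 + 160))*(-118) = -234*68*(-118) = -15912*(-118) = 1877616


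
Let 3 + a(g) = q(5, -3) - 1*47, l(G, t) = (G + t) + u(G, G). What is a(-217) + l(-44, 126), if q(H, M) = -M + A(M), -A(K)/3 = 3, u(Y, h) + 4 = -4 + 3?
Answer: 21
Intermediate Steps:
u(Y, h) = -5 (u(Y, h) = -4 + (-4 + 3) = -4 - 1 = -5)
A(K) = -9 (A(K) = -3*3 = -9)
l(G, t) = -5 + G + t (l(G, t) = (G + t) - 5 = -5 + G + t)
q(H, M) = -9 - M (q(H, M) = -M - 9 = -9 - M)
a(g) = -56 (a(g) = -3 + ((-9 - 1*(-3)) - 1*47) = -3 + ((-9 + 3) - 47) = -3 + (-6 - 47) = -3 - 53 = -56)
a(-217) + l(-44, 126) = -56 + (-5 - 44 + 126) = -56 + 77 = 21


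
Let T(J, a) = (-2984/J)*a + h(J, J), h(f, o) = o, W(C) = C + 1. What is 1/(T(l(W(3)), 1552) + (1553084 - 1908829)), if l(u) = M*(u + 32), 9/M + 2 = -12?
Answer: -567/88256921 ≈ -6.4244e-6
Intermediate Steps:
M = -9/14 (M = 9/(-2 - 12) = 9/(-14) = 9*(-1/14) = -9/14 ≈ -0.64286)
W(C) = 1 + C
l(u) = -144/7 - 9*u/14 (l(u) = -9*(u + 32)/14 = -9*(32 + u)/14 = -144/7 - 9*u/14)
T(J, a) = J - 2984*a/J (T(J, a) = (-2984/J)*a + J = -2984*a/J + J = J - 2984*a/J)
1/(T(l(W(3)), 1552) + (1553084 - 1908829)) = 1/(((-144/7 - 9*(1 + 3)/14) - 2984*1552/(-144/7 - 9*(1 + 3)/14)) + (1553084 - 1908829)) = 1/(((-144/7 - 9/14*4) - 2984*1552/(-144/7 - 9/14*4)) - 355745) = 1/(((-144/7 - 18/7) - 2984*1552/(-144/7 - 18/7)) - 355745) = 1/((-162/7 - 2984*1552/(-162/7)) - 355745) = 1/((-162/7 - 2984*1552*(-7/162)) - 355745) = 1/((-162/7 + 16209088/81) - 355745) = 1/(113450494/567 - 355745) = 1/(-88256921/567) = -567/88256921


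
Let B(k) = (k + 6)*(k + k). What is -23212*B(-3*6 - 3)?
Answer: -14623560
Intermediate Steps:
B(k) = 2*k*(6 + k) (B(k) = (6 + k)*(2*k) = 2*k*(6 + k))
-23212*B(-3*6 - 3) = -46424*(-3*6 - 3)*(6 + (-3*6 - 3)) = -46424*(-18 - 3)*(6 + (-18 - 3)) = -46424*(-21)*(6 - 21) = -46424*(-21)*(-15) = -23212*630 = -14623560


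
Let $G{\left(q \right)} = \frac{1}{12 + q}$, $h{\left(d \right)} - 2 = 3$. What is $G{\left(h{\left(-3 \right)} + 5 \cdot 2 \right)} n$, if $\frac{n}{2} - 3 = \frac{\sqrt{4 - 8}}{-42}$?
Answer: $\frac{2}{9} - \frac{2 i}{567} \approx 0.22222 - 0.0035273 i$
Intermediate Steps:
$h{\left(d \right)} = 5$ ($h{\left(d \right)} = 2 + 3 = 5$)
$n = 6 - \frac{2 i}{21}$ ($n = 6 + 2 \frac{\sqrt{4 - 8}}{-42} = 6 + 2 \sqrt{-4} \left(- \frac{1}{42}\right) = 6 + 2 \cdot 2 i \left(- \frac{1}{42}\right) = 6 + 2 \left(- \frac{i}{21}\right) = 6 - \frac{2 i}{21} \approx 6.0 - 0.095238 i$)
$G{\left(h{\left(-3 \right)} + 5 \cdot 2 \right)} n = \frac{6 - \frac{2 i}{21}}{12 + \left(5 + 5 \cdot 2\right)} = \frac{6 - \frac{2 i}{21}}{12 + \left(5 + 10\right)} = \frac{6 - \frac{2 i}{21}}{12 + 15} = \frac{6 - \frac{2 i}{21}}{27} = \frac{2}{9} - \frac{2 i}{567}$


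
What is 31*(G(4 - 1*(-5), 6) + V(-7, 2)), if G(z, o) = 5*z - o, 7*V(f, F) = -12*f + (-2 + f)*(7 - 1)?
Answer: 9393/7 ≈ 1341.9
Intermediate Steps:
V(f, F) = -12/7 - 6*f/7 (V(f, F) = (-12*f + (-2 + f)*(7 - 1))/7 = (-12*f + (-2 + f)*6)/7 = (-12*f + (-12 + 6*f))/7 = (-12 - 6*f)/7 = -12/7 - 6*f/7)
G(z, o) = -o + 5*z
31*(G(4 - 1*(-5), 6) + V(-7, 2)) = 31*((-1*6 + 5*(4 - 1*(-5))) + (-12/7 - 6/7*(-7))) = 31*((-6 + 5*(4 + 5)) + (-12/7 + 6)) = 31*((-6 + 5*9) + 30/7) = 31*((-6 + 45) + 30/7) = 31*(39 + 30/7) = 31*(303/7) = 9393/7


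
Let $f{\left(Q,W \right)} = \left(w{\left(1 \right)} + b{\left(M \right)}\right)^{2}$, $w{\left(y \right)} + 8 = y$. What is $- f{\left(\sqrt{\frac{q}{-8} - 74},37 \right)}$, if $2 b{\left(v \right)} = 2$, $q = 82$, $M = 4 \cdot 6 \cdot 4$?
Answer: $-36$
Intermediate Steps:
$M = 96$ ($M = 24 \cdot 4 = 96$)
$b{\left(v \right)} = 1$ ($b{\left(v \right)} = \frac{1}{2} \cdot 2 = 1$)
$w{\left(y \right)} = -8 + y$
$f{\left(Q,W \right)} = 36$ ($f{\left(Q,W \right)} = \left(\left(-8 + 1\right) + 1\right)^{2} = \left(-7 + 1\right)^{2} = \left(-6\right)^{2} = 36$)
$- f{\left(\sqrt{\frac{q}{-8} - 74},37 \right)} = \left(-1\right) 36 = -36$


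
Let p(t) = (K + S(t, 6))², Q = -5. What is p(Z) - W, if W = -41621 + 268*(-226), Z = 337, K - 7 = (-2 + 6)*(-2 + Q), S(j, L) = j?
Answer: 202045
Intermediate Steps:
K = -21 (K = 7 + (-2 + 6)*(-2 - 5) = 7 + 4*(-7) = 7 - 28 = -21)
W = -102189 (W = -41621 - 60568 = -102189)
p(t) = (-21 + t)²
p(Z) - W = (-21 + 337)² - 1*(-102189) = 316² + 102189 = 99856 + 102189 = 202045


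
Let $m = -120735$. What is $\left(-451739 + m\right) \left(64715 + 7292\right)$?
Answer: $-41222135318$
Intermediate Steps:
$\left(-451739 + m\right) \left(64715 + 7292\right) = \left(-451739 - 120735\right) \left(64715 + 7292\right) = \left(-572474\right) 72007 = -41222135318$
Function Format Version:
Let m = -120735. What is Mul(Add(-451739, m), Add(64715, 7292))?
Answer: -41222135318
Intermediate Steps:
Mul(Add(-451739, m), Add(64715, 7292)) = Mul(Add(-451739, -120735), Add(64715, 7292)) = Mul(-572474, 72007) = -41222135318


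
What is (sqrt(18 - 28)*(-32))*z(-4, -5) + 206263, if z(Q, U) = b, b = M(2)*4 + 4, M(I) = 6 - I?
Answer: 206263 - 640*I*sqrt(10) ≈ 2.0626e+5 - 2023.9*I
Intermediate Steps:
b = 20 (b = (6 - 1*2)*4 + 4 = (6 - 2)*4 + 4 = 4*4 + 4 = 16 + 4 = 20)
z(Q, U) = 20
(sqrt(18 - 28)*(-32))*z(-4, -5) + 206263 = (sqrt(18 - 28)*(-32))*20 + 206263 = (sqrt(-10)*(-32))*20 + 206263 = ((I*sqrt(10))*(-32))*20 + 206263 = -32*I*sqrt(10)*20 + 206263 = -640*I*sqrt(10) + 206263 = 206263 - 640*I*sqrt(10)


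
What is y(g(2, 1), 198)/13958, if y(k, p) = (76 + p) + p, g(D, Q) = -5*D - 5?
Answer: 236/6979 ≈ 0.033816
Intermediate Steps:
g(D, Q) = -5 - 5*D
y(k, p) = 76 + 2*p
y(g(2, 1), 198)/13958 = (76 + 2*198)/13958 = (76 + 396)*(1/13958) = 472*(1/13958) = 236/6979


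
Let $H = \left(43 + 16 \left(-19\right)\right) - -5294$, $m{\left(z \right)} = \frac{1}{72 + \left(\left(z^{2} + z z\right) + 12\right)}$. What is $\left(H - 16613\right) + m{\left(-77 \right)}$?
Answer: $- \frac{138288359}{11942} \approx -11580.0$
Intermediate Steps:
$m{\left(z \right)} = \frac{1}{84 + 2 z^{2}}$ ($m{\left(z \right)} = \frac{1}{72 + \left(\left(z^{2} + z^{2}\right) + 12\right)} = \frac{1}{72 + \left(2 z^{2} + 12\right)} = \frac{1}{72 + \left(12 + 2 z^{2}\right)} = \frac{1}{84 + 2 z^{2}}$)
$H = 5033$ ($H = \left(43 - 304\right) + 5294 = -261 + 5294 = 5033$)
$\left(H - 16613\right) + m{\left(-77 \right)} = \left(5033 - 16613\right) + \frac{1}{2 \left(42 + \left(-77\right)^{2}\right)} = -11580 + \frac{1}{2 \left(42 + 5929\right)} = -11580 + \frac{1}{2 \cdot 5971} = -11580 + \frac{1}{2} \cdot \frac{1}{5971} = -11580 + \frac{1}{11942} = - \frac{138288359}{11942}$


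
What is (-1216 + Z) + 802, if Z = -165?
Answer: -579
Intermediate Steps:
(-1216 + Z) + 802 = (-1216 - 165) + 802 = -1381 + 802 = -579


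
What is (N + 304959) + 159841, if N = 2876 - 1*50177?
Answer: 417499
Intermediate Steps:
N = -47301 (N = 2876 - 50177 = -47301)
(N + 304959) + 159841 = (-47301 + 304959) + 159841 = 257658 + 159841 = 417499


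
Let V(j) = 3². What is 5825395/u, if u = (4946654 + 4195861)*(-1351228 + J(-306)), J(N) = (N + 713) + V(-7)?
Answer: -1165079/2469963794436 ≈ -4.7170e-7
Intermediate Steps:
V(j) = 9
J(N) = 722 + N (J(N) = (N + 713) + 9 = (713 + N) + 9 = 722 + N)
u = -12349818972180 (u = (4946654 + 4195861)*(-1351228 + (722 - 306)) = 9142515*(-1351228 + 416) = 9142515*(-1350812) = -12349818972180)
5825395/u = 5825395/(-12349818972180) = 5825395*(-1/12349818972180) = -1165079/2469963794436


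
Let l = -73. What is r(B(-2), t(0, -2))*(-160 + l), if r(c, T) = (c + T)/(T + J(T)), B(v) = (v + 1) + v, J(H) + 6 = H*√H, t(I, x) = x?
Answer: -1165/9 + 1165*I*√2/36 ≈ -129.44 + 45.766*I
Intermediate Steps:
J(H) = -6 + H^(3/2) (J(H) = -6 + H*√H = -6 + H^(3/2))
B(v) = 1 + 2*v (B(v) = (1 + v) + v = 1 + 2*v)
r(c, T) = (T + c)/(-6 + T + T^(3/2)) (r(c, T) = (c + T)/(T + (-6 + T^(3/2))) = (T + c)/(-6 + T + T^(3/2)))
r(B(-2), t(0, -2))*(-160 + l) = ((-2 + (1 + 2*(-2)))/(-6 - 2 + (-2)^(3/2)))*(-160 - 73) = ((-2 + (1 - 4))/(-6 - 2 - 2*I*√2))*(-233) = ((-2 - 3)/(-8 - 2*I*√2))*(-233) = (-5/(-8 - 2*I*√2))*(-233) = -5/(-8 - 2*I*√2)*(-233) = 1165/(-8 - 2*I*√2)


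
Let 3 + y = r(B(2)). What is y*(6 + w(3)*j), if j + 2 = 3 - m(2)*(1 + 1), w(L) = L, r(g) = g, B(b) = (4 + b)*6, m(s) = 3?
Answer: -297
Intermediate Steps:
B(b) = 24 + 6*b
y = 33 (y = -3 + (24 + 6*2) = -3 + (24 + 12) = -3 + 36 = 33)
j = -5 (j = -2 + (3 - 3*(1 + 1)) = -2 + (3 - 3*2) = -2 + (3 - 1*6) = -2 + (3 - 6) = -2 - 3 = -5)
y*(6 + w(3)*j) = 33*(6 + 3*(-5)) = 33*(6 - 15) = 33*(-9) = -297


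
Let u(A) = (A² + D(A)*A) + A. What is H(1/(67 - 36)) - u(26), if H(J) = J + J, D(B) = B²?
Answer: -566616/31 ≈ -18278.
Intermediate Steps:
H(J) = 2*J
u(A) = A + A² + A³ (u(A) = (A² + A²*A) + A = (A² + A³) + A = A + A² + A³)
H(1/(67 - 36)) - u(26) = 2/(67 - 36) - 26*(1 + 26 + 26²) = 2/31 - 26*(1 + 26 + 676) = 2*(1/31) - 26*703 = 2/31 - 1*18278 = 2/31 - 18278 = -566616/31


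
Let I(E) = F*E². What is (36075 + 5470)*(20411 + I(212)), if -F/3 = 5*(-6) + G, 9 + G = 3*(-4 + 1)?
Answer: 269724556115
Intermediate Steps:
G = -18 (G = -9 + 3*(-4 + 1) = -9 + 3*(-3) = -9 - 9 = -18)
F = 144 (F = -3*(5*(-6) - 18) = -3*(-30 - 18) = -3*(-48) = 144)
I(E) = 144*E²
(36075 + 5470)*(20411 + I(212)) = (36075 + 5470)*(20411 + 144*212²) = 41545*(20411 + 144*44944) = 41545*(20411 + 6471936) = 41545*6492347 = 269724556115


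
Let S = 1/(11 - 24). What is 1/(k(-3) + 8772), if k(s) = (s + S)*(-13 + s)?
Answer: 13/114676 ≈ 0.00011336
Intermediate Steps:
S = -1/13 (S = 1/(-13) = -1/13 ≈ -0.076923)
k(s) = (-13 + s)*(-1/13 + s) (k(s) = (s - 1/13)*(-13 + s) = (-1/13 + s)*(-13 + s) = (-13 + s)*(-1/13 + s))
1/(k(-3) + 8772) = 1/((1 + (-3)² - 170/13*(-3)) + 8772) = 1/((1 + 9 + 510/13) + 8772) = 1/(640/13 + 8772) = 1/(114676/13) = 13/114676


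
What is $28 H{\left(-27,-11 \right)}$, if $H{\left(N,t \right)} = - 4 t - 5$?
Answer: $1092$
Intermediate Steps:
$H{\left(N,t \right)} = -5 - 4 t$
$28 H{\left(-27,-11 \right)} = 28 \left(-5 - -44\right) = 28 \left(-5 + 44\right) = 28 \cdot 39 = 1092$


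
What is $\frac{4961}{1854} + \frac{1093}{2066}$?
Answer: $\frac{3068962}{957591} \approx 3.2049$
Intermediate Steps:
$\frac{4961}{1854} + \frac{1093}{2066} = \frac{3068962}{957591}$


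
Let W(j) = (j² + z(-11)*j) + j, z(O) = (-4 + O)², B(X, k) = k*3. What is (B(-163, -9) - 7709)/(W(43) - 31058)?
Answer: 7736/19491 ≈ 0.39690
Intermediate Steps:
B(X, k) = 3*k
W(j) = j² + 226*j (W(j) = (j² + (-4 - 11)²*j) + j = (j² + (-15)²*j) + j = (j² + 225*j) + j = j² + 226*j)
(B(-163, -9) - 7709)/(W(43) - 31058) = (3*(-9) - 7709)/(43*(226 + 43) - 31058) = (-27 - 7709)/(43*269 - 31058) = -7736/(11567 - 31058) = -7736/(-19491) = -7736*(-1/19491) = 7736/19491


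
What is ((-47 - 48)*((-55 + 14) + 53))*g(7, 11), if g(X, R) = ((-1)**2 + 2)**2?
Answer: -10260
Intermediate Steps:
g(X, R) = 9 (g(X, R) = (1 + 2)**2 = 3**2 = 9)
((-47 - 48)*((-55 + 14) + 53))*g(7, 11) = ((-47 - 48)*((-55 + 14) + 53))*9 = -95*(-41 + 53)*9 = -95*12*9 = -1140*9 = -10260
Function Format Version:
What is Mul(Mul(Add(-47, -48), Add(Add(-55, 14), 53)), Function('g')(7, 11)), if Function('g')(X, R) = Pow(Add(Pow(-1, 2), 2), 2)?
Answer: -10260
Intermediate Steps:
Function('g')(X, R) = 9 (Function('g')(X, R) = Pow(Add(1, 2), 2) = Pow(3, 2) = 9)
Mul(Mul(Add(-47, -48), Add(Add(-55, 14), 53)), Function('g')(7, 11)) = Mul(Mul(Add(-47, -48), Add(Add(-55, 14), 53)), 9) = Mul(Mul(-95, Add(-41, 53)), 9) = Mul(Mul(-95, 12), 9) = Mul(-1140, 9) = -10260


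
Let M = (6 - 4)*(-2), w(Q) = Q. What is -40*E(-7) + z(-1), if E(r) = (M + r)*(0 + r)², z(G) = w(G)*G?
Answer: 21561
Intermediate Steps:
M = -4 (M = 2*(-2) = -4)
z(G) = G² (z(G) = G*G = G²)
E(r) = r²*(-4 + r) (E(r) = (-4 + r)*(0 + r)² = (-4 + r)*r² = r²*(-4 + r))
-40*E(-7) + z(-1) = -40*(-7)²*(-4 - 7) + (-1)² = -1960*(-11) + 1 = -40*(-539) + 1 = 21560 + 1 = 21561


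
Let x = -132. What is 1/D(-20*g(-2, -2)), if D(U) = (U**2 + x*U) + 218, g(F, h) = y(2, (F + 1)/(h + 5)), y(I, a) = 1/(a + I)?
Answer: 1/1946 ≈ 0.00051387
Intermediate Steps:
y(I, a) = 1/(I + a)
g(F, h) = 1/(2 + (1 + F)/(5 + h)) (g(F, h) = 1/(2 + (F + 1)/(h + 5)) = 1/(2 + (1 + F)/(5 + h)))
D(U) = 218 + U**2 - 132*U (D(U) = (U**2 - 132*U) + 218 = 218 + U**2 - 132*U)
1/D(-20*g(-2, -2)) = 1/(218 + (-20*(5 - 2)/(11 - 2 + 2*(-2)))**2 - (-2640)*(5 - 2)/(11 - 2 + 2*(-2))) = 1/(218 + (-20*3/(11 - 2 - 4))**2 - (-2640)*3/(11 - 2 - 4)) = 1/(218 + (-20*3/5)**2 - (-2640)*3/5) = 1/(218 + (-12)**2 - 132*(-12)) = 1/(218 + 144 + 1584) = 1/1946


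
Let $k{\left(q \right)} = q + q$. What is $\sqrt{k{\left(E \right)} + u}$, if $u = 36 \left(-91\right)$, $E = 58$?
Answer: $2 i \sqrt{790} \approx 56.214 i$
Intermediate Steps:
$u = -3276$
$k{\left(q \right)} = 2 q$
$\sqrt{k{\left(E \right)} + u} = \sqrt{2 \cdot 58 - 3276} = \sqrt{116 - 3276} = \sqrt{-3160} = 2 i \sqrt{790}$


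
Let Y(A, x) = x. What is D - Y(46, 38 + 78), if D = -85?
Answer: -201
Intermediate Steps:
D - Y(46, 38 + 78) = -85 - (38 + 78) = -85 - 1*116 = -85 - 116 = -201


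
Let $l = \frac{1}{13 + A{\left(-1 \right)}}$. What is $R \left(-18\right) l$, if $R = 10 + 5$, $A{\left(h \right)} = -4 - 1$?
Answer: $- \frac{135}{4} \approx -33.75$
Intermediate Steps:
$A{\left(h \right)} = -5$
$l = \frac{1}{8}$ ($l = \frac{1}{13 - 5} = \frac{1}{8} \approx 0.125$)
$R = 15$
$R \left(-18\right) l = 15 \left(-18\right) \frac{1}{8} = \left(-270\right) \frac{1}{8} = - \frac{135}{4}$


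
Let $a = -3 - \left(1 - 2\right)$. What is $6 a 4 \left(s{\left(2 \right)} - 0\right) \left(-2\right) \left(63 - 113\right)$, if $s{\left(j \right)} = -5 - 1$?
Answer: $28800$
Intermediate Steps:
$s{\left(j \right)} = -6$ ($s{\left(j \right)} = -5 - 1 = -6$)
$a = -2$ ($a = -3 - -1 = -3 + 1 = -2$)
$6 a 4 \left(s{\left(2 \right)} - 0\right) \left(-2\right) \left(63 - 113\right) = 6 \left(-2\right) 4 \left(-6 - 0\right) \left(-2\right) \left(63 - 113\right) = 6 \left(- 8 \left(-6 + 0\right)\right) \left(-2\right) \left(-50\right) = 6 \left(\left(-8\right) \left(-6\right)\right) \left(-2\right) \left(-50\right) = 6 \cdot 48 \left(-2\right) \left(-50\right) = 288 \left(-2\right) \left(-50\right) = \left(-576\right) \left(-50\right) = 28800$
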